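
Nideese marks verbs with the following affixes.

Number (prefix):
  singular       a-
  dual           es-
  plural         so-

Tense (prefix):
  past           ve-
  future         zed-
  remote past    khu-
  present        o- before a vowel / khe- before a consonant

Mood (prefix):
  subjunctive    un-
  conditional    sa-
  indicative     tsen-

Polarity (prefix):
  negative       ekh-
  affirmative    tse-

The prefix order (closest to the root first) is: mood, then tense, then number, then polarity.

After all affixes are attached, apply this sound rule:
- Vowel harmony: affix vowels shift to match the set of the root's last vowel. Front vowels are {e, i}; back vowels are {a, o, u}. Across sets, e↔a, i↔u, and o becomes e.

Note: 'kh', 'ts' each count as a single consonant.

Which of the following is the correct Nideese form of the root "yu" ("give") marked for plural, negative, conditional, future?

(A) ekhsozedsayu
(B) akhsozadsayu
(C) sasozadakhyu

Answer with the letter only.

B

Attach mood conditional sa- → sayu.
Attach tense future zed- → zedsayu.
Attach number plural so- → sozedsayu.
Attach polarity negative ekh- → ekhsozedsayu.
Apply vowel harmony: ekhsozedsayu → akhsozadsayu.
So the correct form is akhsozadsayu, option (B).
(A) ekhsozedsayu is wrong: it fails to apply the sound rule(s).
(C) sasozadakhyu is wrong: it has the affixes in the wrong order.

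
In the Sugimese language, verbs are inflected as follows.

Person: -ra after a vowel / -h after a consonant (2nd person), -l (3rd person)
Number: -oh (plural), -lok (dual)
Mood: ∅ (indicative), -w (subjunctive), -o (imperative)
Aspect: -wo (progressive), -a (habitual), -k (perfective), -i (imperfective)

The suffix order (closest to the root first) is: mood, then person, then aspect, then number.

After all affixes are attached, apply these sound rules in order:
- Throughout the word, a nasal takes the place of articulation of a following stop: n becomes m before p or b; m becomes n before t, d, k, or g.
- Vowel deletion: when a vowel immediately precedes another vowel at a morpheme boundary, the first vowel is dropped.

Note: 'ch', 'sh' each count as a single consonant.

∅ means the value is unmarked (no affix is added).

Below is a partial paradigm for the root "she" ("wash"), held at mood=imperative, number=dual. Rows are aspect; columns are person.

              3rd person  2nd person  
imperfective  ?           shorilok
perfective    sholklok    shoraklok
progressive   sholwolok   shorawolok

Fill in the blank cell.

sholilok

Attach mood imperative -o → sheo.
Attach person 3rd person -l → sheol.
Attach aspect imperfective -i → sheoli.
Attach number dual -lok → sheolilok.
Nasal assimilation: no change.
Apply vowel deletion: sheolilok → sholilok.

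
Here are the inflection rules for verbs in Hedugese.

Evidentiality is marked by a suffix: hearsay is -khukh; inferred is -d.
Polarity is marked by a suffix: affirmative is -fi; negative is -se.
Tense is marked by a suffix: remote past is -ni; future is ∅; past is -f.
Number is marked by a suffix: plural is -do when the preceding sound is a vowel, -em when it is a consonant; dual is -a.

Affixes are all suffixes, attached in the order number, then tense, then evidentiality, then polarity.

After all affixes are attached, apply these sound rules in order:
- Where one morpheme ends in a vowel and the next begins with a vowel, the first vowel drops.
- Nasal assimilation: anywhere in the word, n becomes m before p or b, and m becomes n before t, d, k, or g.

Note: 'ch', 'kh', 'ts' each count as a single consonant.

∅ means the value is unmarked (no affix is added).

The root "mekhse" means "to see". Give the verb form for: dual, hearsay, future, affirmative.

mekhsakhukhfi

Attach number dual -a → mekhsea.
tense = future: zero marking, form stays mekhsea.
Attach evidentiality hearsay -khukh → mekhseakhukh.
Attach polarity affirmative -fi → mekhseakhukhfi.
Apply vowel deletion: mekhseakhukhfi → mekhsakhukhfi.
Nasal assimilation: no change.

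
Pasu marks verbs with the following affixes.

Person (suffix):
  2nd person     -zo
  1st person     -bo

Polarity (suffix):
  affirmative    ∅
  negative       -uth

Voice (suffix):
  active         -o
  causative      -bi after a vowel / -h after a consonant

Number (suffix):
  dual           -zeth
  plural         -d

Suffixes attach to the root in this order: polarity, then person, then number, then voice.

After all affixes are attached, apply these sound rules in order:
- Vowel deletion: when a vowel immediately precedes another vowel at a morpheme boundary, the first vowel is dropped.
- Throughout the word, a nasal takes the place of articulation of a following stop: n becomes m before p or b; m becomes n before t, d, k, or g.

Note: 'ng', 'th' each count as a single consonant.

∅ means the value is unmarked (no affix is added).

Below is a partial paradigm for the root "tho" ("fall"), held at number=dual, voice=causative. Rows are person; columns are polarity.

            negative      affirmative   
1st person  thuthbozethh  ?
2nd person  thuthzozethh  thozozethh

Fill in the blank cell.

thobozethh

polarity = affirmative: zero marking, form stays tho.
Attach person 1st person -bo → thobo.
Attach number dual -zeth → thobozeth.
Attach voice causative -h (after consonant 'th') → thobozethh.
Vowel deletion: no change.
Nasal assimilation: no change.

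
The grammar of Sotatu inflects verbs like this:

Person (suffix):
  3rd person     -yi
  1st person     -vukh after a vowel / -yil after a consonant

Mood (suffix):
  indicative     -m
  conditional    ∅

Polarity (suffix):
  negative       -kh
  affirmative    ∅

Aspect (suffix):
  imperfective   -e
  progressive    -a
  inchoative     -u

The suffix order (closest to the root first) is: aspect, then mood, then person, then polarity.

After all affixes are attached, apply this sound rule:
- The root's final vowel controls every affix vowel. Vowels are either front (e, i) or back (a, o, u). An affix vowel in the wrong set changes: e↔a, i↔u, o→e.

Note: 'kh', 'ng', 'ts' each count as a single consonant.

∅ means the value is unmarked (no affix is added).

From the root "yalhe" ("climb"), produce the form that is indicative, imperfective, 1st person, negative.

Attach aspect imperfective -e → yalhee.
Attach mood indicative -m → yalheem.
Attach person 1st person -yil (after consonant 'm') → yalheemyil.
Attach polarity negative -kh → yalheemyilkh.
Vowel harmony: no change.

yalheemyilkh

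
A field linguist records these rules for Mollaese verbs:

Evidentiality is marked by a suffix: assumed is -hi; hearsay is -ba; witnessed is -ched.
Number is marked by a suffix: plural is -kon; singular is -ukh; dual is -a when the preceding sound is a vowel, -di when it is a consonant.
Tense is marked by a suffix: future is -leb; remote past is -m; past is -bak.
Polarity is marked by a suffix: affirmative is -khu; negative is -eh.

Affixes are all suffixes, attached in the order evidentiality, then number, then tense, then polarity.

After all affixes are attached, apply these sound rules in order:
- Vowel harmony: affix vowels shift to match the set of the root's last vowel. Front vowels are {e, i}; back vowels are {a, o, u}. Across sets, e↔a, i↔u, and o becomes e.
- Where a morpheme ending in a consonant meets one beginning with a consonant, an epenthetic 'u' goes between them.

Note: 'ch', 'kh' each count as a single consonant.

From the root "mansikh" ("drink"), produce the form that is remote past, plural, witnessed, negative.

mansikhuchedukenumeh

Attach evidentiality witnessed -ched → mansikhched.
Attach number plural -kon → mansikhchedkon.
Attach tense remote past -m → mansikhchedkonm.
Attach polarity negative -eh → mansikhchedkonmeh.
Apply vowel harmony: mansikhchedkonmeh → mansikhchedkenmeh.
Apply epenthesis: mansikhchedkenmeh → mansikhuchedukenumeh.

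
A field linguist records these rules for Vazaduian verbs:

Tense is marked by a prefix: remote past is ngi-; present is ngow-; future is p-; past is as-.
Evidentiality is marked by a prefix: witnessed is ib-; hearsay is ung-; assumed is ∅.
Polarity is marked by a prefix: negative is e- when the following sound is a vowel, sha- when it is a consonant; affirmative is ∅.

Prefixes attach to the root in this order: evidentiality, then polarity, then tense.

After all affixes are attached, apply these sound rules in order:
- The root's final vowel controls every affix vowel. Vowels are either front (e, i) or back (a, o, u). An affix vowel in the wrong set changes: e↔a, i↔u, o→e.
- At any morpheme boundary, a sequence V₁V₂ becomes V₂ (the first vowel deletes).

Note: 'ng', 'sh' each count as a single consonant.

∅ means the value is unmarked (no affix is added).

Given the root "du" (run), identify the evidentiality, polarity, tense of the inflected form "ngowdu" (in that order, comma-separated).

assumed, affirmative, present

Segment: ngow-du.
evidentiality: ∅ → assumed.
polarity: ∅ → affirmative.
tense: ngow- → present.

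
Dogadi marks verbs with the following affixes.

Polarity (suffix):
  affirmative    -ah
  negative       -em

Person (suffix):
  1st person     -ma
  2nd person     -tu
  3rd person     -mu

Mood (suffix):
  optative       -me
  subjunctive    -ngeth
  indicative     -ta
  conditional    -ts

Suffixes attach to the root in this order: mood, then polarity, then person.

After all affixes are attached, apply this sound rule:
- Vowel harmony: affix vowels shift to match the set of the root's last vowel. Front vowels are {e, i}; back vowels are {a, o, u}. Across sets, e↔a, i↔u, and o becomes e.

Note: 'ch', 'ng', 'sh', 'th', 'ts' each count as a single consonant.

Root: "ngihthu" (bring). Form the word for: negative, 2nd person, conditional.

Attach mood conditional -ts → ngihthuts.
Attach polarity negative -em → ngihthutsem.
Attach person 2nd person -tu → ngihthutsemtu.
Apply vowel harmony: ngihthutsemtu → ngihthutsamtu.

ngihthutsamtu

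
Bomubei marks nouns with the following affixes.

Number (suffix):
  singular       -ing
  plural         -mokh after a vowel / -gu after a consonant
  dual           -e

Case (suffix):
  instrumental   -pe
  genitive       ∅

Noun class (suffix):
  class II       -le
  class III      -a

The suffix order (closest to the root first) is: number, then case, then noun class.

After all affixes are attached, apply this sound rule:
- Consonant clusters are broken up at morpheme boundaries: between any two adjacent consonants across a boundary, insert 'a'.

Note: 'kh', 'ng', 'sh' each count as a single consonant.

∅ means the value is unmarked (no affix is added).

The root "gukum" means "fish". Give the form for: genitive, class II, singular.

Attach number singular -ing → gukuming.
case = genitive: zero marking, form stays gukuming.
Attach noun class class II -le → gukumingle.
Apply epenthesis: gukumingle → gukumingale.

gukumingale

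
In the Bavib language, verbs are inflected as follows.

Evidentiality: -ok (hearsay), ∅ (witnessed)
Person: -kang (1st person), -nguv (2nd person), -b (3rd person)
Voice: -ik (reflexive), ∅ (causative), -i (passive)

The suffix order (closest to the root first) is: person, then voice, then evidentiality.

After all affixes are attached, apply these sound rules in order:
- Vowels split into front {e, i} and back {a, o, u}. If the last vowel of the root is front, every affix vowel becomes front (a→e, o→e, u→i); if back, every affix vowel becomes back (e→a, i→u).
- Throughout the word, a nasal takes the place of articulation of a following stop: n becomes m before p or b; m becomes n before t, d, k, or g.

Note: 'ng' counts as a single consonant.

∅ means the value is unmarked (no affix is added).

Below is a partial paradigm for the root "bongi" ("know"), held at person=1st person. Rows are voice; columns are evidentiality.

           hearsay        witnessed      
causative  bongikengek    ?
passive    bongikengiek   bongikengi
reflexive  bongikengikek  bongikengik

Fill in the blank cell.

bongikeng

Attach person 1st person -kang → bongikang.
voice = causative: zero marking, form stays bongikang.
evidentiality = witnessed: zero marking, form stays bongikang.
Apply vowel harmony: bongikang → bongikeng.
Nasal assimilation: no change.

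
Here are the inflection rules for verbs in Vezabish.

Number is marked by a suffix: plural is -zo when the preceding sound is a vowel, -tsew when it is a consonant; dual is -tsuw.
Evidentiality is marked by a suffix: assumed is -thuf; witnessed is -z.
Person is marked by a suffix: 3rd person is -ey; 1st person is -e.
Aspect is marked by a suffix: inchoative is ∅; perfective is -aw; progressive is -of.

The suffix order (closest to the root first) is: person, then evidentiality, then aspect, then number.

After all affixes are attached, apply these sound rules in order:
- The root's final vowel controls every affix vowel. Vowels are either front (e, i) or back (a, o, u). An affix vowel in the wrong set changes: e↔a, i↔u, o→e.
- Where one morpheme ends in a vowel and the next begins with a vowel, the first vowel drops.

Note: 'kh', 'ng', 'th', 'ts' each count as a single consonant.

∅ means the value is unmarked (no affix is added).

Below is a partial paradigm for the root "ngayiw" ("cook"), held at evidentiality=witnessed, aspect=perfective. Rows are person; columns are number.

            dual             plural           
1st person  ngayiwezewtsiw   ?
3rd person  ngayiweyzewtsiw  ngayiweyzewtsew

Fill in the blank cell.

ngayiwezewtsew

Attach person 1st person -e → ngayiwe.
Attach evidentiality witnessed -z → ngayiwez.
Attach aspect perfective -aw → ngayiwezaw.
Attach number plural -tsew (after consonant 'w') → ngayiwezawtsew.
Apply vowel harmony: ngayiwezawtsew → ngayiwezewtsew.
Vowel deletion: no change.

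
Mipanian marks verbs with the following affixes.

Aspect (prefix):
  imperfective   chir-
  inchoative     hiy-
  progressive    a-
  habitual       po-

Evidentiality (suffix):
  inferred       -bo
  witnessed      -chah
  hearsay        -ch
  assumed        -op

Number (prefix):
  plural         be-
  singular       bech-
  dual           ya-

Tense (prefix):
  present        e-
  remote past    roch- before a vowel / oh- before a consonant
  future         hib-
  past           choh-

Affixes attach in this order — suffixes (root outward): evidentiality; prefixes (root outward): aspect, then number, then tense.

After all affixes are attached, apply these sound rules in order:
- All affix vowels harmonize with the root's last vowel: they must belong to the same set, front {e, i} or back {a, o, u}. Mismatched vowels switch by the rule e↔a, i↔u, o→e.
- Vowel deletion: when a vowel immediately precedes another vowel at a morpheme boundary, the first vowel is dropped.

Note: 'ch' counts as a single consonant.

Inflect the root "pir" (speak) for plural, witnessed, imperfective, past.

Attach aspect imperfective chir- → chirpir.
Attach number plural be- → bechirpir.
Attach evidentiality witnessed -chah → bechirpirchah.
Attach tense past choh- → chohbechirpirchah.
Apply vowel harmony: chohbechirpirchah → chehbechirpircheh.
Vowel deletion: no change.

chehbechirpircheh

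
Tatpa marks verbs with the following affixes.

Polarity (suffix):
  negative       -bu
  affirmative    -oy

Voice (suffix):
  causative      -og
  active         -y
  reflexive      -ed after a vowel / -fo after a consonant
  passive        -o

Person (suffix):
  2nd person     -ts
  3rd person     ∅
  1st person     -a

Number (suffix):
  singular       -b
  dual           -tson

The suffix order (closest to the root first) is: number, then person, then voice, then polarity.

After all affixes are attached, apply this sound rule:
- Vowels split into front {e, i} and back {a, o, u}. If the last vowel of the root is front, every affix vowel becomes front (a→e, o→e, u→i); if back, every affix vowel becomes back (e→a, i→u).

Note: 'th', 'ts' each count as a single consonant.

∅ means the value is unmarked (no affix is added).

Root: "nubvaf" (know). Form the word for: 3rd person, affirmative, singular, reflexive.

Attach number singular -b → nubvafb.
person = 3rd person: zero marking, form stays nubvafb.
Attach voice reflexive -fo (after consonant 'b') → nubvafbfo.
Attach polarity affirmative -oy → nubvafbfooy.
Vowel harmony: no change.

nubvafbfooy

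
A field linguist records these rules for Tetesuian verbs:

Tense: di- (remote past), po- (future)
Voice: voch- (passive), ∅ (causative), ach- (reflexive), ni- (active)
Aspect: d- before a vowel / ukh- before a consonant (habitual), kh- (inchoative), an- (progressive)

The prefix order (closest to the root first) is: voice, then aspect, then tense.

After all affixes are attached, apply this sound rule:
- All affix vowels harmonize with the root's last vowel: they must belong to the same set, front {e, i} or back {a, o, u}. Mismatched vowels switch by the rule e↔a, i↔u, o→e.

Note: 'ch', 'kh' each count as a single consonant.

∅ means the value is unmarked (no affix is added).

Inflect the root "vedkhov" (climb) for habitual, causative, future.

voice = causative: zero marking, form stays vedkhov.
Attach aspect habitual ukh- (before consonant 'v') → ukhvedkhov.
Attach tense future po- → poukhvedkhov.
Vowel harmony: no change.

poukhvedkhov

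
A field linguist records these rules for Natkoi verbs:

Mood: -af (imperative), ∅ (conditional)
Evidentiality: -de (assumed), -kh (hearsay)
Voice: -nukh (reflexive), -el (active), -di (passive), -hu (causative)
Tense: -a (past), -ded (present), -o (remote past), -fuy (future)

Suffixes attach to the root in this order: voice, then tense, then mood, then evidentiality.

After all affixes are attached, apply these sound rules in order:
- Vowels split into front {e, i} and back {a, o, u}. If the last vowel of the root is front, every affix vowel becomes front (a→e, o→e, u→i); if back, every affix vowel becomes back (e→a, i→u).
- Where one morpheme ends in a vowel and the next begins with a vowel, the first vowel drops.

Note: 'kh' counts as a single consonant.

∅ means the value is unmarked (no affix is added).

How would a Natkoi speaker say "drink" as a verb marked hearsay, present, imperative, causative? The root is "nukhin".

nukhinhidedefkh

Attach voice causative -hu → nukhinhu.
Attach tense present -ded → nukhinhuded.
Attach mood imperative -af → nukhinhudedaf.
Attach evidentiality hearsay -kh → nukhinhudedafkh.
Apply vowel harmony: nukhinhudedafkh → nukhinhidedefkh.
Vowel deletion: no change.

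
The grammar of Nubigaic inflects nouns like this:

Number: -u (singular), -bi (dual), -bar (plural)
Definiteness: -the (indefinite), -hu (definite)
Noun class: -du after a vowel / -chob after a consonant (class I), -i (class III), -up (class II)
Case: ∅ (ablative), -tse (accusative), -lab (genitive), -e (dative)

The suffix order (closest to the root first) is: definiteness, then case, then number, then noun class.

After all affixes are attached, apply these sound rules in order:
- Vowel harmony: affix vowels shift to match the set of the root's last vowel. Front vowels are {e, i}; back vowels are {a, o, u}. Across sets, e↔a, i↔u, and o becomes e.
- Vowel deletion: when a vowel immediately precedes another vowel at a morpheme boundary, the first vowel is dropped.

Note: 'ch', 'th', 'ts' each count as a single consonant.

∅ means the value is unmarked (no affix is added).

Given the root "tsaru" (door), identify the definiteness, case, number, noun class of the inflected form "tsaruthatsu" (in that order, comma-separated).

Segment: tsaru-the-tse-u-i.
definiteness: -the → indefinite.
case: -tse → accusative.
number: -u → singular.
noun class: -i → class III.

indefinite, accusative, singular, class III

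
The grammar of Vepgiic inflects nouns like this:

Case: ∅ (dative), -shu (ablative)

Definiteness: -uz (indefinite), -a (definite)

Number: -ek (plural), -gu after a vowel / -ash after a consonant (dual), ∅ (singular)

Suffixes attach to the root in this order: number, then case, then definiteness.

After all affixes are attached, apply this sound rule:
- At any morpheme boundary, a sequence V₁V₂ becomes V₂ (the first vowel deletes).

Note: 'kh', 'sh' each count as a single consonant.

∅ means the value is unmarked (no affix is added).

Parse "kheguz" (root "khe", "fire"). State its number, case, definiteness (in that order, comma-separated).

dual, dative, indefinite

Segment: khe-gu-uz.
number: -gu/ash → dual.
case: ∅ → dative.
definiteness: -uz → indefinite.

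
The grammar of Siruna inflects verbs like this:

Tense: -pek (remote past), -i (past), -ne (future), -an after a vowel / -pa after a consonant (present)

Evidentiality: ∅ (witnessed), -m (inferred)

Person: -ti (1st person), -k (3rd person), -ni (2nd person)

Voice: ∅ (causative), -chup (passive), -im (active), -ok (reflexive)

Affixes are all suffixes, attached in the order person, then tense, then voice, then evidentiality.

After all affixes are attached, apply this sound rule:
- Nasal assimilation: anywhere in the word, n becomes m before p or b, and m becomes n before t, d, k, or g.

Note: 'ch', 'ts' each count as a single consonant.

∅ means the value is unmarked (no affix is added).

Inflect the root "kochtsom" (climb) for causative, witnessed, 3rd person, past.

kochtsonki

Attach person 3rd person -k → kochtsomk.
Attach tense past -i → kochtsomki.
voice = causative: zero marking, form stays kochtsomki.
evidentiality = witnessed: zero marking, form stays kochtsomki.
Apply nasal assimilation: kochtsomki → kochtsonki.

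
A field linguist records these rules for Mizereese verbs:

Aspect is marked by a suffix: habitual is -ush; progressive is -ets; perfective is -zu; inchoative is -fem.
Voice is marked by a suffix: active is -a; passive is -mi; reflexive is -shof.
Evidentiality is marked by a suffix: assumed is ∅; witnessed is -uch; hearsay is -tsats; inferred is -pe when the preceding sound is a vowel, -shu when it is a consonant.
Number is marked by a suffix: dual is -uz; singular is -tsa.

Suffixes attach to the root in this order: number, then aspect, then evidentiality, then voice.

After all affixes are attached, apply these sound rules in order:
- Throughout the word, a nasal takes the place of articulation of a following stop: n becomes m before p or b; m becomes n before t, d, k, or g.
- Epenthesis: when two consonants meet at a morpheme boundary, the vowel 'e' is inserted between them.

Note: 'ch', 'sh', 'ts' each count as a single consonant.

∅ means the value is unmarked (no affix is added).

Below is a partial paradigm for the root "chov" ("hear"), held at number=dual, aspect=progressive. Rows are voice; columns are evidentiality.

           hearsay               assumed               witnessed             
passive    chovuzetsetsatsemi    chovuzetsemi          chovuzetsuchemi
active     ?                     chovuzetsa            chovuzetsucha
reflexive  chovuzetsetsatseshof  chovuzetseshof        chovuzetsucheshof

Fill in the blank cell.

chovuzetsetsatsa

Attach number dual -uz → chovuz.
Attach aspect progressive -ets → chovuzets.
Attach evidentiality hearsay -tsats → chovuzetstsats.
Attach voice active -a → chovuzetstsatsa.
Nasal assimilation: no change.
Apply epenthesis: chovuzetstsatsa → chovuzetsetsatsa.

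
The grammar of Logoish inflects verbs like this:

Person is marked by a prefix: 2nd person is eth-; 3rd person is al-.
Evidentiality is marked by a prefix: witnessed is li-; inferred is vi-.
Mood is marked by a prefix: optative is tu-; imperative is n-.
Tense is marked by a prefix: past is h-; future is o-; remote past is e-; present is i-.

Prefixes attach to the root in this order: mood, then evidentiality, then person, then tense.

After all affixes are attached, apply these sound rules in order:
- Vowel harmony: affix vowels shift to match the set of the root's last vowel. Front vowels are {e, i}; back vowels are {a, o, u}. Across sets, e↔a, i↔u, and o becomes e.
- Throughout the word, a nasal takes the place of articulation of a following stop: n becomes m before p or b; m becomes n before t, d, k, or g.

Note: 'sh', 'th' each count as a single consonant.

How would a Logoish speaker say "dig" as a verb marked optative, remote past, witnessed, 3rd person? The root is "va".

Attach mood optative tu- → tuva.
Attach evidentiality witnessed li- → lituva.
Attach person 3rd person al- → allituva.
Attach tense remote past e- → eallituva.
Apply vowel harmony: eallituva → aallutuva.
Nasal assimilation: no change.

aallutuva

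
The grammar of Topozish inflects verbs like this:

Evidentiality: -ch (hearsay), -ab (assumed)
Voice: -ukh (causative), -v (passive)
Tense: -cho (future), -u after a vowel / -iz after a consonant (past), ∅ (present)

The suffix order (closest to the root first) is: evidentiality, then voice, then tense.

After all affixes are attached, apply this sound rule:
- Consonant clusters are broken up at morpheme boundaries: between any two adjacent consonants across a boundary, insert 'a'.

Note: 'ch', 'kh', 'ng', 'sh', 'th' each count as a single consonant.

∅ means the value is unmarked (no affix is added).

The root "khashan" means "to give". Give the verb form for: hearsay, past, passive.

Attach evidentiality hearsay -ch → khashanch.
Attach voice passive -v → khashanchv.
Attach tense past -iz (after consonant 'v') → khashanchviz.
Apply epenthesis: khashanchviz → khashanachaviz.

khashanachaviz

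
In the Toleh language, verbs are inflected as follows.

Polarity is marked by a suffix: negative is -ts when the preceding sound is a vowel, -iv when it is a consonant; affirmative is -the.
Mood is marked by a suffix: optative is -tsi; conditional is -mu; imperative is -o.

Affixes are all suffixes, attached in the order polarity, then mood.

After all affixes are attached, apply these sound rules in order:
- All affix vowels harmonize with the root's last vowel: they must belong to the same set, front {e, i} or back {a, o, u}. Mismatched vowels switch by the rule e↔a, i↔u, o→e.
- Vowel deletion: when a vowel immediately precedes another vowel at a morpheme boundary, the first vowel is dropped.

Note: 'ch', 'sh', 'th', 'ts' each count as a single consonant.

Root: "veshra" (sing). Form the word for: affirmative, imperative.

Attach polarity affirmative -the → veshrathe.
Attach mood imperative -o → veshratheo.
Apply vowel harmony: veshratheo → veshrathao.
Apply vowel deletion: veshrathao → veshratho.

veshratho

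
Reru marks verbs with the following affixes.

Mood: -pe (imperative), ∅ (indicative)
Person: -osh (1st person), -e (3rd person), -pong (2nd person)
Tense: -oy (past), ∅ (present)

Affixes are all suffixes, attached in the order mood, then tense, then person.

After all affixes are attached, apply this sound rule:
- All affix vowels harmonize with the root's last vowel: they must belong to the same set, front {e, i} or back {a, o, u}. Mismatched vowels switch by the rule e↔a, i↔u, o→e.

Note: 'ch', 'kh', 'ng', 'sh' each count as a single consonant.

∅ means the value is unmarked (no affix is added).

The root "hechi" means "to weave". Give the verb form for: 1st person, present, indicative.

mood = indicative: zero marking, form stays hechi.
tense = present: zero marking, form stays hechi.
Attach person 1st person -osh → hechiosh.
Apply vowel harmony: hechiosh → hechiesh.

hechiesh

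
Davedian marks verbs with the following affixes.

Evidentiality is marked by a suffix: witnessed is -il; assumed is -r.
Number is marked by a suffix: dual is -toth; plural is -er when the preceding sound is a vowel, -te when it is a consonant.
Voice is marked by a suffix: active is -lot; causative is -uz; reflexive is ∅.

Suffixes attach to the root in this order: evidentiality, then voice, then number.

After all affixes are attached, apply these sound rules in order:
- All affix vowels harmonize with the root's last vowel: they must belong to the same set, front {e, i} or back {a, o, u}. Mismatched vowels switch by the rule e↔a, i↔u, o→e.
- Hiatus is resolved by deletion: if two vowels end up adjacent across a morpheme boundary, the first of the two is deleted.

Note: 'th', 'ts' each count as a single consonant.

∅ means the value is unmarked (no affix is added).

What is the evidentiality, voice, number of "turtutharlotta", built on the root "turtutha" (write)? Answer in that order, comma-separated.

assumed, active, plural

Segment: turtutha-r-lot-te.
evidentiality: -r → assumed.
voice: -lot → active.
number: -er/te → plural.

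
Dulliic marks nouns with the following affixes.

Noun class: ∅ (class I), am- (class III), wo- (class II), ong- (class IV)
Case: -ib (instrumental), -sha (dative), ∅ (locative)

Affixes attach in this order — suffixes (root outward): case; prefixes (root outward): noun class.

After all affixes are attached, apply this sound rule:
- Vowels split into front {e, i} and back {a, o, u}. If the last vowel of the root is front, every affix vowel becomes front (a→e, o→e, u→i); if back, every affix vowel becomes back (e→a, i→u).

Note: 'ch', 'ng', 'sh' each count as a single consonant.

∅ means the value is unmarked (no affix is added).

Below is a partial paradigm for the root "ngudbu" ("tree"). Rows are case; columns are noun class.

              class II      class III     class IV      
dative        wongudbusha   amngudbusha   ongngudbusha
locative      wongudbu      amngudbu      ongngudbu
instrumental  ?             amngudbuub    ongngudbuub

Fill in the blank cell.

Attach case instrumental -ib → ngudbuib.
Attach noun class class II wo- → wongudbuib.
Apply vowel harmony: wongudbuib → wongudbuub.

wongudbuub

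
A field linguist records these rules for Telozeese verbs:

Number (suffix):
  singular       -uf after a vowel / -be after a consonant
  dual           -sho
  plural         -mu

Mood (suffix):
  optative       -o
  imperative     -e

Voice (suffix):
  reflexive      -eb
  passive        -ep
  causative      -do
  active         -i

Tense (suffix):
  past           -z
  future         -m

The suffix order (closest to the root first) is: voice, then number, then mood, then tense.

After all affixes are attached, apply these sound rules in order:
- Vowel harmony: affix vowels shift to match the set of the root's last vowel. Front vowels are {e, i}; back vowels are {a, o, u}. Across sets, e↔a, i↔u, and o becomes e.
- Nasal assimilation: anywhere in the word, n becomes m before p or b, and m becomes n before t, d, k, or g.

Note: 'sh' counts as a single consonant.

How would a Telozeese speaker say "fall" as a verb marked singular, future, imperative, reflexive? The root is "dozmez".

dozmezebbeem

Attach voice reflexive -eb → dozmezeb.
Attach number singular -be (after consonant 'b') → dozmezebbe.
Attach mood imperative -e → dozmezebbee.
Attach tense future -m → dozmezebbeem.
Vowel harmony: no change.
Nasal assimilation: no change.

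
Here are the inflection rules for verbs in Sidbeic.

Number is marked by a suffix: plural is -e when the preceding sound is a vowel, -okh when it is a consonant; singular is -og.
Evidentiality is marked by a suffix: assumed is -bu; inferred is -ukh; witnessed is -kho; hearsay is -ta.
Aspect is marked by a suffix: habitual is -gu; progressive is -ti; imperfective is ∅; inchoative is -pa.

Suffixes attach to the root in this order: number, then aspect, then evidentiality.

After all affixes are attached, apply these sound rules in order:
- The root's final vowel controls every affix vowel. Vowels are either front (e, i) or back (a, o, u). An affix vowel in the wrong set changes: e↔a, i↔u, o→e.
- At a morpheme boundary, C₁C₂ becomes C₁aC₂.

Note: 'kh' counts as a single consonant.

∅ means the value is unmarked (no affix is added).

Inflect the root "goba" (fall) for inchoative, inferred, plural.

gobaapaukh

Attach number plural -e (after vowel 'a') → gobae.
Attach aspect inchoative -pa → gobaepa.
Attach evidentiality inferred -ukh → gobaepaukh.
Apply vowel harmony: gobaepaukh → gobaapaukh.
Epenthesis: no change.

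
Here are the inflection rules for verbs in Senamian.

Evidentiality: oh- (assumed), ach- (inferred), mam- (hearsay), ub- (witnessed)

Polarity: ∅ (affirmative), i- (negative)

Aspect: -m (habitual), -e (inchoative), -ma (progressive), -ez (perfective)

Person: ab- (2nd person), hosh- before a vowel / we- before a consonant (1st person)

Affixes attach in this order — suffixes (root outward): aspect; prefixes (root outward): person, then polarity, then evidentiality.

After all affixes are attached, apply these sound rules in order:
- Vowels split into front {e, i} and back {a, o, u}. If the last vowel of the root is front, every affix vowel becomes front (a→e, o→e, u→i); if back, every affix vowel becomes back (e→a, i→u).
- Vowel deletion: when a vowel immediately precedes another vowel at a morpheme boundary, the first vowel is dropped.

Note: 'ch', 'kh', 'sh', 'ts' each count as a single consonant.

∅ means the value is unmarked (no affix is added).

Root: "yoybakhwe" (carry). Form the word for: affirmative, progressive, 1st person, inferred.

echweyoybakhweme

Attach person 1st person we- (before consonant 'y') → weyoybakhwe.
polarity = affirmative: zero marking, form stays weyoybakhwe.
Attach evidentiality inferred ach- → achweyoybakhwe.
Attach aspect progressive -ma → achweyoybakhwema.
Apply vowel harmony: achweyoybakhwema → echweyoybakhweme.
Vowel deletion: no change.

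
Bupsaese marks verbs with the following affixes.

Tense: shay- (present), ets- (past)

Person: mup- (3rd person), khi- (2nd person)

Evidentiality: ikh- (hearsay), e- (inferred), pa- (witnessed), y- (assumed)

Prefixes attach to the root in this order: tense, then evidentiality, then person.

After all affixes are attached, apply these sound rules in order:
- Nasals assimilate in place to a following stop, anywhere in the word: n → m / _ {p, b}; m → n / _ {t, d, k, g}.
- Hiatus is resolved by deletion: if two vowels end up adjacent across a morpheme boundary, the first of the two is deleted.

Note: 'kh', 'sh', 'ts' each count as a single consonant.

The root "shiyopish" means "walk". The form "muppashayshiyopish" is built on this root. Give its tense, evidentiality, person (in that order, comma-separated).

present, witnessed, 3rd person

Segment: mup-pa-shay-shiyopish.
tense: shay- → present.
evidentiality: pa- → witnessed.
person: mup- → 3rd person.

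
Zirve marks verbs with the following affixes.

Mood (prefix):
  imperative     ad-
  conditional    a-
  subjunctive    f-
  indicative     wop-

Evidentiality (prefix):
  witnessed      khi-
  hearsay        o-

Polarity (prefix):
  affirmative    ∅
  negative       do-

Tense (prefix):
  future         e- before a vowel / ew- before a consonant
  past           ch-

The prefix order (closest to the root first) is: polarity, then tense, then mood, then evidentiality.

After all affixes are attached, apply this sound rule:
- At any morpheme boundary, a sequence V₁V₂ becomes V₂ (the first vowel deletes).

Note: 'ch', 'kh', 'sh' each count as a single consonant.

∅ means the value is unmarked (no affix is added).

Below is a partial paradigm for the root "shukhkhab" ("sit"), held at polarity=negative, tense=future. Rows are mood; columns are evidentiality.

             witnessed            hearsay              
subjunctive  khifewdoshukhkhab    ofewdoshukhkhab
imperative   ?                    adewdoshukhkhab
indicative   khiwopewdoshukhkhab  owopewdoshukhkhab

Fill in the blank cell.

Attach polarity negative do- → doshukhkhab.
Attach tense future ew- (before consonant 'd') → ewdoshukhkhab.
Attach mood imperative ad- → adewdoshukhkhab.
Attach evidentiality witnessed khi- → khiadewdoshukhkhab.
Apply vowel deletion: khiadewdoshukhkhab → khadewdoshukhkhab.

khadewdoshukhkhab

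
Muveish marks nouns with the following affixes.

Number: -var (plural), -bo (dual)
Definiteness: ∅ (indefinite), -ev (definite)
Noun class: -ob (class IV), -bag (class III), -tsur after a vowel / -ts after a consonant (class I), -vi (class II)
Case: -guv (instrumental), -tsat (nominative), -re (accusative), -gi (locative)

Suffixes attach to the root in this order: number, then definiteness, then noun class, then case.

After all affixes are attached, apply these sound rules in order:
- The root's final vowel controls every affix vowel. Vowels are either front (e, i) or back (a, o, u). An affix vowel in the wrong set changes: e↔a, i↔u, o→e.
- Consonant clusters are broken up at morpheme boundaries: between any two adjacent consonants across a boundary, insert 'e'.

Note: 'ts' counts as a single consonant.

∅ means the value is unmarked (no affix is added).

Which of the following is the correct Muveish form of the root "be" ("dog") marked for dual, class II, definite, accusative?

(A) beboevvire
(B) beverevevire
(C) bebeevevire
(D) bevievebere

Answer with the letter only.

C

Attach number dual -bo → bebo.
Attach definiteness definite -ev → beboev.
Attach noun class class II -vi → beboevvi.
Attach case accusative -re → beboevvire.
Apply vowel harmony: beboevvire → bebeevvire.
Apply epenthesis: bebeevvire → bebeevevire.
So the correct form is bebeevevire, option (C).
(D) bevievebere is wrong: it has the affixes in the wrong order.
(B) beverevevire is wrong: it uses plural instead of dual for number.
(A) beboevvire is wrong: it fails to apply the sound rule(s).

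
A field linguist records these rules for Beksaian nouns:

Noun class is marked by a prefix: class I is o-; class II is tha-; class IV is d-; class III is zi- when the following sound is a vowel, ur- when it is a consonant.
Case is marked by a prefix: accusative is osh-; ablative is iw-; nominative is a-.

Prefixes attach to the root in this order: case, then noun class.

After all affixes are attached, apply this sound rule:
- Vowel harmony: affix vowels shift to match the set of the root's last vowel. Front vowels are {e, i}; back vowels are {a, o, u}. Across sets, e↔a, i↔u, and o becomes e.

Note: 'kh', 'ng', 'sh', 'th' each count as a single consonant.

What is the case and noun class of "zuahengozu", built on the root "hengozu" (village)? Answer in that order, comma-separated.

nominative, class III

Segment: zi-a-hengozu.
case: a- → nominative.
noun class: zi/ur- → class III.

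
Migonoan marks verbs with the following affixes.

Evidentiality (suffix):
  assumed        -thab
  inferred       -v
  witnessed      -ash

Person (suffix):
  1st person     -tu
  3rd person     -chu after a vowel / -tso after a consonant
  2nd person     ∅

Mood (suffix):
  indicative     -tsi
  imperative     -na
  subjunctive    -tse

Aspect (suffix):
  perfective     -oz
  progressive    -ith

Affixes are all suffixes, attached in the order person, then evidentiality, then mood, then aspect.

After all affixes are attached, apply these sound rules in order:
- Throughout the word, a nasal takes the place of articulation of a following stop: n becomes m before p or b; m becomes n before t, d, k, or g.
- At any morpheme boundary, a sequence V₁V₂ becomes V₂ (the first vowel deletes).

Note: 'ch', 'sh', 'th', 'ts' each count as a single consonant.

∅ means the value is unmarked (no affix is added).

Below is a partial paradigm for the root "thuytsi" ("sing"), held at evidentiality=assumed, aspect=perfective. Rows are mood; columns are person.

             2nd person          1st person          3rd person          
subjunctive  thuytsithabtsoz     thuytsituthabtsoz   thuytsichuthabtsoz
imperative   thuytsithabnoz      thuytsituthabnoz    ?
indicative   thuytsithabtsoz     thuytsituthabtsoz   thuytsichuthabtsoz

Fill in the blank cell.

thuytsichuthabnoz

Attach person 3rd person -chu (after vowel 'i') → thuytsichu.
Attach evidentiality assumed -thab → thuytsichuthab.
Attach mood imperative -na → thuytsichuthabna.
Attach aspect perfective -oz → thuytsichuthabnaoz.
Nasal assimilation: no change.
Apply vowel deletion: thuytsichuthabnaoz → thuytsichuthabnoz.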